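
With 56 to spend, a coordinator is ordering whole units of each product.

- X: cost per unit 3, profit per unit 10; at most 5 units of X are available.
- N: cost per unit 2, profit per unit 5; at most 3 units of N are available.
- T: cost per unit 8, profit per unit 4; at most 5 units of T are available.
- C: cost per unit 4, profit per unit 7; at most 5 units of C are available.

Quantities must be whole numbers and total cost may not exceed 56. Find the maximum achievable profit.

104

5×X, 2×N, 2×T, and 5×C: cost 55 ≤ 56, profit 5·10 + 2·5 + 2·4 + 5·7 = 103.
5×X, 3×N, 1×T, and 5×C: cost 49 ≤ 56, profit 5·10 + 3·5 + 1·4 + 5·7 = 104.
Best is 104.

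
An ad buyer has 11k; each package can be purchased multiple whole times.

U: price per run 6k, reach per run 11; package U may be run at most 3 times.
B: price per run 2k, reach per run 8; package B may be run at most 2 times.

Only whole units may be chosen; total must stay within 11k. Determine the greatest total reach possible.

27

1×U and 1×B: price 8 ≤ 11, reach 1·11 + 1·8 = 19.
1×U and 2×B: price 10 ≤ 11, reach 1·11 + 2·8 = 27.
Best is 27.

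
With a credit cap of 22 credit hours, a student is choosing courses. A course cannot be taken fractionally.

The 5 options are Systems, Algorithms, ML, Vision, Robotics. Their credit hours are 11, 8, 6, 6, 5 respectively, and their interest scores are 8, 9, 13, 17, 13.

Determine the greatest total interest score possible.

Algorithms + Vision + Robotics: credit hours 8 + 6 + 5 = 19 ≤ 22, interest score 9 + 17 + 13 = 39.
Algorithms + ML + Vision: credit hours 8 + 6 + 6 = 20 ≤ 22, interest score 9 + 13 + 17 = 39.
ML + Vision + Robotics: credit hours 6 + 6 + 5 = 17 ≤ 22, interest score 13 + 17 + 13 = 43.
Best is ML, Vision, and Robotics with total interest score 43.

43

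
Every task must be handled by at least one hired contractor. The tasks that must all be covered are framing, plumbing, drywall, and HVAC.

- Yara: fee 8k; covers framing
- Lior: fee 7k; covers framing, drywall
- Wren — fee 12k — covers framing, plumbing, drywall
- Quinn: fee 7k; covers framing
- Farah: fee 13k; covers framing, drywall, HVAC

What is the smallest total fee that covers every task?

The greedy cost-per-new-task heuristic would pick Lior, Wren, and Farah for 32, but a cheaper cover exists.
Choose Wren and Farah: together they cover framing, plumbing, drywall, HVAC — every task.
Total fee: 12 + 13 = 25.
No cover costs less than 25.

25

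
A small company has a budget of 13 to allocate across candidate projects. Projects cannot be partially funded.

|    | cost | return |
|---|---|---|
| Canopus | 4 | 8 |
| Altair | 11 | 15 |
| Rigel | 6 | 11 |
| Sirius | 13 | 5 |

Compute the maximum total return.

19

Take Canopus and Rigel: cost 4 + 6 = 10 ≤ 13, return 8 + 11 = 19.
No other feasible combination does better.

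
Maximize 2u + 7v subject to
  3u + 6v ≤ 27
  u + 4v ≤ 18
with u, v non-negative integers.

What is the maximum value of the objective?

30

(u,v)=(1,4): 3·1+6·4=27≤27, 1·1+4·4=17≤18, objective 30.
(u,v)=(0,4): 3·0+6·4=24≤27, 1·0+4·4=16≤18, objective 28.
(u,v)=(2,3): 3·2+6·3=24≤27, 1·2+4·3=14≤18, objective 25.
Maximum is 30 at (u,v)=(1,4).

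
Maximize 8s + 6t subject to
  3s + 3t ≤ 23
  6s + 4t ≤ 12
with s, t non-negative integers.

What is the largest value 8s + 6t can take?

18

(s,t)=(0,3): 3·0+3·3=9≤23, 6·0+4·3=12≤12, objective 18.
(s,t)=(0,2): 3·0+3·2=6≤23, 6·0+4·2=8≤12, objective 12.
Maximum is 18 at (s,t)=(0,3).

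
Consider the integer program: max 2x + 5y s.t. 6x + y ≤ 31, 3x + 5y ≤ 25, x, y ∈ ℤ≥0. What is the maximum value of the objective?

25

(x,y)=(0,5): 6·0+1·5=5≤31, 3·0+5·5=25≤25, objective 25.
(x,y)=(1,4): 6·1+1·4=10≤31, 3·1+5·4=23≤25, objective 22.
(x,y)=(0,4): 6·0+1·4=4≤31, 3·0+5·4=20≤25, objective 20.
Maximum is 25 at (x,y)=(0,5).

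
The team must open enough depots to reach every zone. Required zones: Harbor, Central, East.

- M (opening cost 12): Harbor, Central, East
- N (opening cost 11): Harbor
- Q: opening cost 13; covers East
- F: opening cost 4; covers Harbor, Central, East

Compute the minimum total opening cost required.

4

F alone covers Harbor, Central, East — every zone.
Total opening cost: 4.
No cover costs less than 4.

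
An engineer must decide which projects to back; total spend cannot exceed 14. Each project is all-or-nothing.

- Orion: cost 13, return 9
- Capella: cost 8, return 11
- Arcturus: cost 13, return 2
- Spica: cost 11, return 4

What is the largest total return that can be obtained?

Allowing fractional choices, the relaxed optimum would be about 15.2, but projects are indivisible.
Capella: cost 8 ≤ 14, return 11.
Orion: cost 13 ≤ 14, return 9.
Spica: cost 11 ≤ 14, return 4.
Best is Capella with total return 11.

11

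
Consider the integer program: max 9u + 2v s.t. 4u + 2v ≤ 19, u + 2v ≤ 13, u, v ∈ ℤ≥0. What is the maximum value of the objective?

38

(u,v)=(4,1) is feasible, giving 38.
(u,v)=(4,0) is feasible, giving 36.
(u,v)=(3,2) is feasible, giving 31.
No feasible integer point exceeds 38.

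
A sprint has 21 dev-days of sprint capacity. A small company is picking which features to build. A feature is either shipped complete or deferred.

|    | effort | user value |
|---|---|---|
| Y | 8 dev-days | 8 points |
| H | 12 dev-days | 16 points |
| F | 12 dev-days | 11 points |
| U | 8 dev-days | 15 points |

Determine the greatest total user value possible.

F + U: effort 12 + 8 = 20 ≤ 21, user value 11 + 15 = 26.
H + U: effort 12 + 8 = 20 ≤ 21, user value 16 + 15 = 31.
Best is H and U with total user value 31.

31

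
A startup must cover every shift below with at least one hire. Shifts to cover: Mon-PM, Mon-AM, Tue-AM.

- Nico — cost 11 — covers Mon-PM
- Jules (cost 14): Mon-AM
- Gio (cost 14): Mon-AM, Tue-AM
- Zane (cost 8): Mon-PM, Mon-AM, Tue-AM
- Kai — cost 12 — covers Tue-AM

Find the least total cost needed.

This is a weighted set-cover instance.
Zane alone covers Mon-PM, Mon-AM, Tue-AM — every shift.
Total cost: 8.

8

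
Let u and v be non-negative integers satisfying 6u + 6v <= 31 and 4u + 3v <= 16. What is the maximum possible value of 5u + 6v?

30

(u,v)=(0,5) is feasible, giving 30.
(u,v)=(1,4) is feasible, giving 29.
(u,v)=(0,4) is feasible, giving 24.
The best lattice point is (0,5), giving 30.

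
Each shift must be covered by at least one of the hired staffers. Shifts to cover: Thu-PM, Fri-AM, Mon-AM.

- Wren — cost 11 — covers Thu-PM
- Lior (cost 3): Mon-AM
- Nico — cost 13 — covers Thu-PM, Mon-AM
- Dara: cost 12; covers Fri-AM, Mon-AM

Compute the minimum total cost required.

Choose Wren and Dara: together they cover Thu-PM, Fri-AM, Mon-AM — every shift.
Total cost: 11 + 12 = 23.

23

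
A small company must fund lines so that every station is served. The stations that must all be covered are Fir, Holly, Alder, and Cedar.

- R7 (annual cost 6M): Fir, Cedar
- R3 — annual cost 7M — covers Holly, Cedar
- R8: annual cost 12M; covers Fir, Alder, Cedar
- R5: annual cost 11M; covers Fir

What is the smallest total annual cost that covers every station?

This is a weighted set-cover instance.
The greedy cost-per-new-station heuristic would pick R7, R3, and R8 for 25, but a cheaper cover exists.
Choose R3 and R8: together they cover Fir, Holly, Alder, Cedar — every station.
Total annual cost: 7 + 12 = 19.
No cover costs less than 19.

19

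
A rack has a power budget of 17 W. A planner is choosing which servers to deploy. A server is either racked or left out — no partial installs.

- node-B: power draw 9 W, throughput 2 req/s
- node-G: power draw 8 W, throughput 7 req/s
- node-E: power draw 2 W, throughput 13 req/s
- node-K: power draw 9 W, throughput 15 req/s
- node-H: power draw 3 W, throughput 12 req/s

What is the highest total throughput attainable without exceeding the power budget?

Take node-E, node-K, and node-H: power draw 2 + 9 + 3 = 14 ≤ 17, throughput 13 + 15 + 12 = 40.
No other feasible combination does better.

40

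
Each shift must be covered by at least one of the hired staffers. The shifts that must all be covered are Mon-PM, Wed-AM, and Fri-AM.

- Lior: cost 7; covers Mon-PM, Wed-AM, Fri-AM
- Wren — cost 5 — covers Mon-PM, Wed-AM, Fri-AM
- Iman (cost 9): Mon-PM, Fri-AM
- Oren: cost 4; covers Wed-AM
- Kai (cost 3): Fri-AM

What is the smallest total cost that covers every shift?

5

This is a weighted set-cover instance.
Wren alone covers Mon-PM, Wed-AM, Fri-AM — every shift.
Total cost: 5.
No cover costs less than 5.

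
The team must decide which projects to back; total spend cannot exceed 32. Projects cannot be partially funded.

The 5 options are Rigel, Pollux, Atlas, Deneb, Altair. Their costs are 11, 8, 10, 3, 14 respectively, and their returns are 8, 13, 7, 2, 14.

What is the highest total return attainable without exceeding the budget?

34

Allowing fractional choices, the relaxed optimum would be about 34.3, but projects are indivisible.
Pollux + Deneb + Altair: cost 8 + 3 + 14 = 25 ≤ 32, return 13 + 2 + 14 = 29.
Pollux + Atlas + Altair: cost 8 + 10 + 14 = 32 ≤ 32, return 13 + 7 + 14 = 34.
Rigel + Pollux + Atlas + Deneb: cost 11 + 8 + 10 + 3 = 32 ≤ 32, return 8 + 13 + 7 + 2 = 30.
Best is Pollux, Atlas, and Altair with total return 34.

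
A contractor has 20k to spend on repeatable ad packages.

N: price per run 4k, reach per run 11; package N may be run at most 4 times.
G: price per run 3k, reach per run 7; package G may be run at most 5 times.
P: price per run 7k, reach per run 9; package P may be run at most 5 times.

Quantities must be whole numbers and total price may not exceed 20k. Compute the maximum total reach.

This is a bounded integer knapsack.
Take 4×N and 1×G: price 19 ≤ 20, reach 4·11 + 1·7 = 51.
N has the best ratio (11/4) and is taken to its limit of 4; remaining capacity is filled optimally with the others.

51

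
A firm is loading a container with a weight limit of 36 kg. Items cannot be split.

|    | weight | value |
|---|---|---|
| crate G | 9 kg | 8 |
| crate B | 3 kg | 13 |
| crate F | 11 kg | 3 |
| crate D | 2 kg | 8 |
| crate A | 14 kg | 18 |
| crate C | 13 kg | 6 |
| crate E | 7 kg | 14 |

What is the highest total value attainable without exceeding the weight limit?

Take crate G, crate B, crate D, crate A, and crate E: weight 9 + 3 + 2 + 14 + 7 = 35 ≤ 36, value 8 + 13 + 8 + 18 + 14 = 61.
No other feasible combination does better.

61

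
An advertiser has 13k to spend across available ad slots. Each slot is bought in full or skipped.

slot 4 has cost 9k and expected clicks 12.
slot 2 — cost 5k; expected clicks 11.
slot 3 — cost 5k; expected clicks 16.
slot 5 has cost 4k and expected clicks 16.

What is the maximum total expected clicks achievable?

Take slot 3 and slot 5: cost 5 + 4 = 9 ≤ 13, expected clicks 16 + 16 = 32.
No other feasible combination does better.

32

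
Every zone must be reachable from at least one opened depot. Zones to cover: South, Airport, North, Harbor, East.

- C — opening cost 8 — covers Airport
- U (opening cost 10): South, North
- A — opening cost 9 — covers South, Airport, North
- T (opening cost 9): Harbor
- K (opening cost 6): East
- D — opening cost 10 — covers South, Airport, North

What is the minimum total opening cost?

24

Choose A, T, and K: together they cover South, Airport, North, Harbor, East — every zone.
Total opening cost: 9 + 9 + 6 = 24.
No cover costs less than 24.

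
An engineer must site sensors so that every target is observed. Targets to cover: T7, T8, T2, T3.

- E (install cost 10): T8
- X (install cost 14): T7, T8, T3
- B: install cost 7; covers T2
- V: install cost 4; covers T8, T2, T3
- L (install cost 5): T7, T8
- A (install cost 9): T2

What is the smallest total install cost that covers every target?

9

Choose V and L: together they cover T7, T8, T2, T3 — every target.
Total install cost: 4 + 5 = 9.
No cover costs less than 9.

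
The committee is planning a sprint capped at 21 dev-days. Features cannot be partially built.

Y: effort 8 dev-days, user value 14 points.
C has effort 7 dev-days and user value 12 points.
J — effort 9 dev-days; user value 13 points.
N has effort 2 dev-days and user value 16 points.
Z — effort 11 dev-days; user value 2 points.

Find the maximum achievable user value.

43

Allowing fractional choices, the relaxed optimum would be about 47.8, but features are indivisible.
C + J + N: effort 7 + 9 + 2 = 18 ≤ 21, user value 12 + 13 + 16 = 41.
Y + C + N: effort 8 + 7 + 2 = 17 ≤ 21, user value 14 + 12 + 16 = 42.
Y + J + N: effort 8 + 9 + 2 = 19 ≤ 21, user value 14 + 13 + 16 = 43.
Best is Y, J, and N with total user value 43.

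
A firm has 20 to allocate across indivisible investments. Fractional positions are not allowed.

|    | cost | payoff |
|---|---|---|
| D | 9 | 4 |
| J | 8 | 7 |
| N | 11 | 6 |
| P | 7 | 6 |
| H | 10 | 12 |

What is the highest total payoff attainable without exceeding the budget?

This is a 0-1 knapsack instance.
J + H: cost 8 + 10 = 18 ≤ 20, payoff 7 + 12 = 19.
P + H: cost 7 + 10 = 17 ≤ 20, payoff 6 + 12 = 18.
D + H: cost 9 + 10 = 19 ≤ 20, payoff 4 + 12 = 16.
Best is J and H with total payoff 19.

19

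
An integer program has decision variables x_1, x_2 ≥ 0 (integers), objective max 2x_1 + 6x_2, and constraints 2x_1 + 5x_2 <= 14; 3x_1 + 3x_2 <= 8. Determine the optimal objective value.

12

The continuous relaxation peaks at (0, 2.67) with value 16.00; rounding to a feasible lattice point costs some objective.
(x_1,x_2)=(0,2): 2·0+5·2=10≤14, 3·0+3·2=6≤8, objective 12.
(x_1,x_2)=(1,1): 2·1+5·1=7≤14, 3·1+3·1=6≤8, objective 8.
(x_1,x_2)=(0,1): 2·0+5·1=5≤14, 3·0+3·1=3≤8, objective 6.
No feasible integer point exceeds 12.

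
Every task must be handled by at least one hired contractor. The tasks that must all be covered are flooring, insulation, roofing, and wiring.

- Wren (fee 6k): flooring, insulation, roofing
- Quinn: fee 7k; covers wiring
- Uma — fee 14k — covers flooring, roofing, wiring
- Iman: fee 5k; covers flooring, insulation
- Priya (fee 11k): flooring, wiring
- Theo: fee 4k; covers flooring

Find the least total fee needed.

This is an integer covering problem.
Choose Wren and Quinn: together they cover flooring, insulation, roofing, wiring — every task.
Total fee: 6 + 7 = 13.

13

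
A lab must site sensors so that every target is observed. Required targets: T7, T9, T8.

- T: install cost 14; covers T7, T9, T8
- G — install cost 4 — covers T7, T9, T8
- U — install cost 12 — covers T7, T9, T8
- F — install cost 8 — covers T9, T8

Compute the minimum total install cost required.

4

G alone covers T7, T9, T8 — every target.
Total install cost: 4.
No cover costs less than 4.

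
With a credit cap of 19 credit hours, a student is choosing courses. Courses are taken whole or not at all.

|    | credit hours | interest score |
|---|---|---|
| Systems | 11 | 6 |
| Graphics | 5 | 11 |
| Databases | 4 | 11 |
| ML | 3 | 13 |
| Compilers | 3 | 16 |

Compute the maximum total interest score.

51

Allowing fractional choices, the relaxed optimum would be about 53.2, but courses are indivisible.
Databases + ML + Compilers: credit hours 4 + 3 + 3 = 10 ≤ 19, interest score 11 + 13 + 16 = 40.
Graphics + Databases + ML + Compilers: credit hours 5 + 4 + 3 + 3 = 15 ≤ 19, interest score 11 + 11 + 13 + 16 = 51.
Best is Graphics, Databases, ML, and Compilers with total interest score 51.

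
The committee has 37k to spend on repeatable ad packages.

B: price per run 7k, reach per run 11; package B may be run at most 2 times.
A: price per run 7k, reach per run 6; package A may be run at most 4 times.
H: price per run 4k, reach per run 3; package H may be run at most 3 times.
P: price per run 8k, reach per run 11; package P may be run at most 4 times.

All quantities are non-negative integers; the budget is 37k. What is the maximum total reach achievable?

B has the best ratio (11/7); taking only B gives at most 2×11 = 22 (stopped by the supply cap of 2).
Mixing does better — 2×B, 1×A, and 2×P: price 37 ≤ 37, reach 2·11 + 1·6 + 2·11 = 50.

50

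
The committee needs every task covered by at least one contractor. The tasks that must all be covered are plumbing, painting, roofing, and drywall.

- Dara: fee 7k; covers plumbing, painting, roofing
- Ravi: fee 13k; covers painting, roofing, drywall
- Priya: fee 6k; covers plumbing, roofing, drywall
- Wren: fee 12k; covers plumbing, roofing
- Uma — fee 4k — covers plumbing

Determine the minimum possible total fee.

Choose Dara and Priya: together they cover plumbing, painting, roofing, drywall — every task.
Total fee: 7 + 6 = 13.
No cover costs less than 13.

13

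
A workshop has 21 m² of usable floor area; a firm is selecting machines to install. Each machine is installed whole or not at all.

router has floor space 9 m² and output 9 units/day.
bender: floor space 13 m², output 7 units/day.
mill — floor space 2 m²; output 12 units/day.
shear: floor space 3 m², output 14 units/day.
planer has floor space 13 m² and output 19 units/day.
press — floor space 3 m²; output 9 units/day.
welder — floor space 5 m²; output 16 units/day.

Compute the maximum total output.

54

Take mill, shear, planer, and press: floor space 2 + 3 + 13 + 3 = 21 ≤ 21, output 12 + 14 + 19 + 9 = 54.
No other feasible combination does better.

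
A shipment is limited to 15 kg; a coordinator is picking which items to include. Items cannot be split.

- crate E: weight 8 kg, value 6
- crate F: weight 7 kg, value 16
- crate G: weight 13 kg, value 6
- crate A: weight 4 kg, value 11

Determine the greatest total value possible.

crate E + crate F: weight 8 + 7 = 15 ≤ 15, value 6 + 16 = 22.
crate F + crate A: weight 7 + 4 = 11 ≤ 15, value 16 + 11 = 27.
crate E + crate A: weight 8 + 4 = 12 ≤ 15, value 6 + 11 = 17.
Best is crate F and crate A with total value 27.

27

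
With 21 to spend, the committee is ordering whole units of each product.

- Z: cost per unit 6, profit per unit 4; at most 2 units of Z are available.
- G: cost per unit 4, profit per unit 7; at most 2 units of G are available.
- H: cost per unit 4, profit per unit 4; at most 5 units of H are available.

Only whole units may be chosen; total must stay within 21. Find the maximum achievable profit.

This is a bounded integer knapsack.
G has the best ratio (7/4); taking only G gives at most 2×7 = 14 (stopped by the supply cap of 2).
Mixing does better — 2×G and 3×H: cost 20 ≤ 21, profit 2·7 + 3·4 = 26.

26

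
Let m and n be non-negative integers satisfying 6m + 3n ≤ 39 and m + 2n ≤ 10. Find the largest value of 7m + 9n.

55

Relaxing integrality, the LP optimum is 58.33 at (m,n) = (5.33, 2.33), which is not an integer point.
(m,n)=(4,3) is feasible, giving 55.
(m,n)=(5,2) is feasible, giving 53.
The best lattice point is (4,3), giving 55.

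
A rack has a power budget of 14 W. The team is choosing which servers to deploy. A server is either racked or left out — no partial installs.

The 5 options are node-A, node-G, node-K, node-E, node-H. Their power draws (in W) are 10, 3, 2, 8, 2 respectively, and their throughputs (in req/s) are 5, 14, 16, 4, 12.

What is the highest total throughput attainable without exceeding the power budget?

42

Take node-G, node-K, and node-H: power draw 3 + 2 + 2 = 7 ≤ 14, throughput 14 + 16 + 12 = 42.
No other feasible combination does better.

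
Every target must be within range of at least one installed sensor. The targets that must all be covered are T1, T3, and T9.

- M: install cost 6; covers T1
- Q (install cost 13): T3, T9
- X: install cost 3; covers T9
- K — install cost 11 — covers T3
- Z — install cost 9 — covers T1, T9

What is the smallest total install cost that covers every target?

Choose M and Q: together they cover T1, T3, T9 — every target.
Total install cost: 6 + 13 = 19.

19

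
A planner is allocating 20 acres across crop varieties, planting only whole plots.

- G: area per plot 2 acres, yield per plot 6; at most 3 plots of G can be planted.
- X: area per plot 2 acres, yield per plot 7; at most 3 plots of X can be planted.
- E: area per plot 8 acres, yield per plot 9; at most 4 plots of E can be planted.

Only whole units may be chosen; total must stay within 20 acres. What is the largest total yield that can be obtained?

48

Take 3×G, 3×X, and 1×E: area 20 ≤ 20, yield 3·6 + 3·7 + 1·9 = 48.
X has the best ratio (7/2) and is taken to its limit of 3; remaining capacity is filled optimally with the others.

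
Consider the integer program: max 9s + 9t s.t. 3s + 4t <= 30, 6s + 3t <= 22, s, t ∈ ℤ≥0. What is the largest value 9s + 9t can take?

63

The continuous relaxation peaks at (0, 7.33) with value 66.00; rounding to a feasible lattice point costs some objective.
(s,t)=(0,7): 3·0+4·7=28≤30, 6·0+3·7=21≤22, objective 63.
(s,t)=(0,6): 3·0+4·6=24≤30, 6·0+3·6=18≤22, objective 54.
Maximum is 63 at (s,t)=(0,7).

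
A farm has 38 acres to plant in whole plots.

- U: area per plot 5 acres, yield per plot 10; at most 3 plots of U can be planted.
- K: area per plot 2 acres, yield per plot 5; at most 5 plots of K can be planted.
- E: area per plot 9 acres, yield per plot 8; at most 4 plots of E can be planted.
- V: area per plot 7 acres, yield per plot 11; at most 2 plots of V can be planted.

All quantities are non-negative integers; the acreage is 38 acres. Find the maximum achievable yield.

Take 3×U, 4×K, and 2×V: area 37 ≤ 38, yield 3·10 + 4·5 + 2·11 = 72.
No other integer combination yields more.

72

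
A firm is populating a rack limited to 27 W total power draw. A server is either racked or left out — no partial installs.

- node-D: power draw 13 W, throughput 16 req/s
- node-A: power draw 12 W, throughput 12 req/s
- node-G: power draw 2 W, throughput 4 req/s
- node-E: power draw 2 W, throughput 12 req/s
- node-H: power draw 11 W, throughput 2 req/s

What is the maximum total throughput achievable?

40

node-D + node-A + node-G: power draw 13 + 12 + 2 = 27 ≤ 27, throughput 16 + 12 + 4 = 32.
node-D + node-A + node-E: power draw 13 + 12 + 2 = 27 ≤ 27, throughput 16 + 12 + 12 = 40.
node-D + node-G + node-E: power draw 13 + 2 + 2 = 17 ≤ 27, throughput 16 + 4 + 12 = 32.
Best is node-D, node-A, and node-E with total throughput 40.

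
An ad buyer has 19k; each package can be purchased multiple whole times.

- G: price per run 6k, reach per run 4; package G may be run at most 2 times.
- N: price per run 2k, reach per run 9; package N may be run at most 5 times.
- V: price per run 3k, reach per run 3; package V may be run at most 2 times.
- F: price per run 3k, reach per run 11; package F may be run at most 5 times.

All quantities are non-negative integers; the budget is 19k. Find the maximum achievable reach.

78

2×N and 5×F: price 19 ≤ 19, reach 2·9 + 5·11 = 73.
5×N and 3×F: price 19 ≤ 19, reach 5·9 + 3·11 = 78.
Best is 78.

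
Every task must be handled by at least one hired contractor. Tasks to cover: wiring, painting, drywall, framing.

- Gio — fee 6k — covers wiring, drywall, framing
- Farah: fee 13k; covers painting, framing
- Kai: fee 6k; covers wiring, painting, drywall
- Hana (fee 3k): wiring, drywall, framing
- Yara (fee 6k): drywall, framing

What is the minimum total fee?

Choose Kai and Hana: together they cover wiring, painting, drywall, framing — every task.
Total fee: 6 + 3 = 9.
No cover costs less than 9.

9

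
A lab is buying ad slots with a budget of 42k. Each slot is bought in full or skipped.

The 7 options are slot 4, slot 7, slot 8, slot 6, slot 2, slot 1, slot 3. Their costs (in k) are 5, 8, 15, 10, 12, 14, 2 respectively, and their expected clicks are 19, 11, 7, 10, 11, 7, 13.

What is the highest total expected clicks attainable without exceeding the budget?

64

Take slot 4, slot 7, slot 6, slot 2, and slot 3: cost 5 + 8 + 10 + 12 + 2 = 37 ≤ 42, expected clicks 19 + 11 + 10 + 11 + 13 = 64.
No other feasible combination does better.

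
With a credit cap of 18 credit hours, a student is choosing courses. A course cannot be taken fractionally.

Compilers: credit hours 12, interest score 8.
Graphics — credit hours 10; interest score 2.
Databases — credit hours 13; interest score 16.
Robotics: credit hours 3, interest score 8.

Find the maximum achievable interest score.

24

This is an integer program with binary decision variables.
Allowing fractional choices, the relaxed optimum would be about 25.3, but courses are indivisible.
Compilers + Robotics: credit hours 12 + 3 = 15 ≤ 18, interest score 8 + 8 = 16.
Databases: credit hours 13 ≤ 18, interest score 16.
Databases + Robotics: credit hours 13 + 3 = 16 ≤ 18, interest score 16 + 8 = 24.
Best is Databases and Robotics with total interest score 24.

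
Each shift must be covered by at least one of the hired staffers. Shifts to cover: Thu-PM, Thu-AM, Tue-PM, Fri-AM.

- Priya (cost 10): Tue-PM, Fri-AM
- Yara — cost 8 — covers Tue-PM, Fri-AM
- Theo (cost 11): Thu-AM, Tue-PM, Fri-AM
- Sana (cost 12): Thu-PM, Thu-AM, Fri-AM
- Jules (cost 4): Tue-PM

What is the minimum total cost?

16

The greedy cost-per-new-shift heuristic would pick Theo and Sana for 23, but a cheaper cover exists.
Choose Sana and Jules: together they cover Thu-PM, Thu-AM, Tue-PM, Fri-AM — every shift.
Total cost: 12 + 4 = 16.
No cover costs less than 16.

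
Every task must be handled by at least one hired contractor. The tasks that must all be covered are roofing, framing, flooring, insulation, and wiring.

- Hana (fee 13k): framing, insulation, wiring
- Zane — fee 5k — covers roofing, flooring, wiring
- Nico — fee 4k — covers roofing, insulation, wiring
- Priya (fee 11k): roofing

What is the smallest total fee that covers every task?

Choose Hana and Zane: together they cover roofing, framing, flooring, insulation, wiring — every task.
Total fee: 13 + 5 = 18.

18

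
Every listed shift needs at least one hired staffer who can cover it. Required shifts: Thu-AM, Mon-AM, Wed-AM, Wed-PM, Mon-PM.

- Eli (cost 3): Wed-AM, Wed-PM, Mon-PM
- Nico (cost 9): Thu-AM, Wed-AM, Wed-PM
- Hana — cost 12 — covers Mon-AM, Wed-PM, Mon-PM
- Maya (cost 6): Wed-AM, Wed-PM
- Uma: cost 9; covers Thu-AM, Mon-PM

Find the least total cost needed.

21

The greedy cost-per-new-shift heuristic would pick Eli, Nico, and Hana for 24, but a cheaper cover exists.
Choose Nico and Hana: together they cover Thu-AM, Mon-AM, Wed-AM, Wed-PM, Mon-PM — every shift.
Total cost: 9 + 12 = 21.
No cover costs less than 21.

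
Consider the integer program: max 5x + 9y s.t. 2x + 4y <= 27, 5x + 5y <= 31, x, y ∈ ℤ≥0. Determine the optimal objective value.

54

Relaxing integrality, the LP optimum is 55.80 at (x,y) = (0, 6.2), which is not an integer point.
(x,y)=(0,6) is feasible, giving 54.
(x,y)=(1,5) is feasible, giving 50.
The best lattice point is (0,6), giving 54.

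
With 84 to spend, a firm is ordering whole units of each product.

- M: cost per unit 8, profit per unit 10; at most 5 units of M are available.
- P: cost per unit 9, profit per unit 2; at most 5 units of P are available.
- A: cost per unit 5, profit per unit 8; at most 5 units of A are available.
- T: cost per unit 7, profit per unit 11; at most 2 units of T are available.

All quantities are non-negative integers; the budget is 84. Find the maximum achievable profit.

Take 5×M, 5×A, and 2×T: cost 79 ≤ 84, profit 5·10 + 5·8 + 2·11 = 112.
A has the best ratio (8/5) and is taken to its limit of 5; remaining capacity is filled optimally with the others.

112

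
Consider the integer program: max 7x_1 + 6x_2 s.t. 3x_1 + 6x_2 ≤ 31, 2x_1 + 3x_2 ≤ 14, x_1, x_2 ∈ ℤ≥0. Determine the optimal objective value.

(x_1,x_2)=(7,0): 3·7+6·0=21≤31, 2·7+3·0=14≤14, objective 49.
(x_1,x_2)=(6,0): 3·6+6·0=18≤31, 2·6+3·0=12≤14, objective 42.
The best lattice point is (7,0), giving 49.

49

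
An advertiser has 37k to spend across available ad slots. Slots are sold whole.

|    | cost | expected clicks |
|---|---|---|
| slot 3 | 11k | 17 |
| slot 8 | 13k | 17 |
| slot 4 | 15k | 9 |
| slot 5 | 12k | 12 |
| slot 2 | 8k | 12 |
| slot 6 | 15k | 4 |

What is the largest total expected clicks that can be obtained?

46

Take slot 3, slot 8, and slot 2: cost 11 + 13 + 8 = 32 ≤ 37, expected clicks 17 + 17 + 12 = 46.
No feasible combination exceeds this.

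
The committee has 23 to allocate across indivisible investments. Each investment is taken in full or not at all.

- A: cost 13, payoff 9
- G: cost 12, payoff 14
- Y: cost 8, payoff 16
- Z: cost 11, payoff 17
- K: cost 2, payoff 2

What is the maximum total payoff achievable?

35

This is a 0-1 knapsack instance.
Allowing fractional choices, the relaxed optimum would be about 37.7, but investments are indivisible.
Y + Z + K: cost 8 + 11 + 2 = 21 ≤ 23, payoff 16 + 17 + 2 = 35.
G + Y + K: cost 12 + 8 + 2 = 22 ≤ 23, payoff 14 + 16 + 2 = 32.
Y + Z: cost 8 + 11 = 19 ≤ 23, payoff 16 + 17 = 33.
Best is Y, Z, and K with total payoff 35.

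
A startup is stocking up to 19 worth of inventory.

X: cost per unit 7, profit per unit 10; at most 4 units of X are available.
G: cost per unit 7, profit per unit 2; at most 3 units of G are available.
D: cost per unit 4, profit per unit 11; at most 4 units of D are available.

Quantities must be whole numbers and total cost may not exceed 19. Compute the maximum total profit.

D has the best ratio (11/4); taking only D gives at most 4×11 = 44 (stopped by the cost limit).
Optimal: 4×D: cost 16 ≤ 19, profit 4·11 = 44.

44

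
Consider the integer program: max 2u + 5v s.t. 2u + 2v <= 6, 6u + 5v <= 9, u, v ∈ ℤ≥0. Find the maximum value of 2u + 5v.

5

Relaxing integrality, the LP optimum is 9.00 at (u,v) = (0, 1.8), which is not an integer point.
(u,v)=(0,1): 2·0+2·1=2≤6, 6·0+5·1=5≤9, objective 5.
(u,v)=(1,0): 2·1+2·0=2≤6, 6·1+5·0=6≤9, objective 2.
(u,v)=(0,0): 2·0+2·0=0≤6, 6·0+5·0=0≤9, objective 0.
Maximum is 5 at (u,v)=(0,1).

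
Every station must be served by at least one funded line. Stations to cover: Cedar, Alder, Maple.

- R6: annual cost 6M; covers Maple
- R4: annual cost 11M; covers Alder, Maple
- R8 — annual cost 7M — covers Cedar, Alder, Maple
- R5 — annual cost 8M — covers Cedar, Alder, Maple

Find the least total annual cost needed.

R8 alone covers Cedar, Alder, Maple — every station.
Total annual cost: 7.
No cover costs less than 7.

7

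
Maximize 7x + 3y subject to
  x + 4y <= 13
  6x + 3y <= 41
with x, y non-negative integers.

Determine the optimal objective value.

Relaxing integrality, the LP optimum is 47.83 at (x,y) = (6.83, 0), which is not an integer point.
(x,y)=(6,1): 1·6+4·1=10≤13, 6·6+3·1=39≤41, objective 45.
(x,y)=(6,0): 1·6+4·0=6≤13, 6·6+3·0=36≤41, objective 42.
(x,y)=(5,2): 1·5+4·2=13≤13, 6·5+3·2=36≤41, objective 41.
The best lattice point is (6,1), giving 45.

45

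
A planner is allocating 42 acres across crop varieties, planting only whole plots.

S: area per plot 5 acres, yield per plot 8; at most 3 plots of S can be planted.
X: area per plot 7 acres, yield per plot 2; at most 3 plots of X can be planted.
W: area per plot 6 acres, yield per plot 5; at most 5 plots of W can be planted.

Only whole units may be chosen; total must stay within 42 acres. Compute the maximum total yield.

Take 3×S and 4×W: area 39 ≤ 42, yield 3·8 + 4·5 = 44.
S has the best ratio (8/5) and is taken to its limit of 3; remaining capacity is filled optimally with the others.

44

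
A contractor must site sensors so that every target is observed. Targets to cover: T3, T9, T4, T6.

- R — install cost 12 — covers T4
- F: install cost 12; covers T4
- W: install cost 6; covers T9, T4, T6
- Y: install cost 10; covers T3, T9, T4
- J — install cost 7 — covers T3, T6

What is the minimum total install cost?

Choose W and J: together they cover T3, T9, T4, T6 — every target.
Total install cost: 6 + 7 = 13.
No cover costs less than 13.

13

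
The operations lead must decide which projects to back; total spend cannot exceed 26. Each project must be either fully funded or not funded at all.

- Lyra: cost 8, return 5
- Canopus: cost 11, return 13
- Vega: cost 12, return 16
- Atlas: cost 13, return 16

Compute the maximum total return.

Vega + Atlas: cost 12 + 13 = 25 ≤ 26, return 16 + 16 = 32.
Canopus + Vega: cost 11 + 12 = 23 ≤ 26, return 13 + 16 = 29.
Best is Vega and Atlas with total return 32.

32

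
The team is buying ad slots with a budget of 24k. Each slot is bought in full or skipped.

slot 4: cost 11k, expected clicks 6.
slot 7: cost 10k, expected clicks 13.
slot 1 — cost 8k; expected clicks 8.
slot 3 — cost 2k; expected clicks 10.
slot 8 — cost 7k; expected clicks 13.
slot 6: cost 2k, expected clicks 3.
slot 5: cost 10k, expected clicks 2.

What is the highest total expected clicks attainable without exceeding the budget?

39

This is a 0-1 knapsack instance.
Allowing fractional choices, the relaxed optimum would be about 42.0, but ad slots are indivisible.
slot 7 + slot 3 + slot 8: cost 10 + 2 + 7 = 19 ≤ 24, expected clicks 13 + 10 + 13 = 36.
slot 7 + slot 3 + slot 8 + slot 6: cost 10 + 2 + 7 + 2 = 21 ≤ 24, expected clicks 13 + 10 + 13 + 3 = 39.
slot 1 + slot 3 + slot 8 + slot 6: cost 8 + 2 + 7 + 2 = 19 ≤ 24, expected clicks 8 + 10 + 13 + 3 = 34.
Best is slot 7, slot 3, slot 8, and slot 6 with total expected clicks 39.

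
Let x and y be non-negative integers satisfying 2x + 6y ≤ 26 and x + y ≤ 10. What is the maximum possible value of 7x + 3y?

70

(x,y)=(10,0): 2·10+6·0=20≤26, 1·10+1·0=10≤10, objective 70.
(x,y)=(9,1): 2·9+6·1=24≤26, 1·9+1·1=10≤10, objective 66.
(x,y)=(9,0): 2·9+6·0=18≤26, 1·9+1·0=9≤10, objective 63.
Maximum is 70 at (x,y)=(10,0).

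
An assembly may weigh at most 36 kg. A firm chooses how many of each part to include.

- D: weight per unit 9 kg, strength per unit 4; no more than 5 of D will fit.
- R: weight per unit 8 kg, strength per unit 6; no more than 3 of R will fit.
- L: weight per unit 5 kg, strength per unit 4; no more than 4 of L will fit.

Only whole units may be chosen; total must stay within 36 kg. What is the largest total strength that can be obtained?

28

3×R and 2×L: weight 34 ≤ 36, strength 3·6 + 2·4 = 26.
2×R and 4×L: weight 36 ≤ 36, strength 2·6 + 4·4 = 28.
Best is 28.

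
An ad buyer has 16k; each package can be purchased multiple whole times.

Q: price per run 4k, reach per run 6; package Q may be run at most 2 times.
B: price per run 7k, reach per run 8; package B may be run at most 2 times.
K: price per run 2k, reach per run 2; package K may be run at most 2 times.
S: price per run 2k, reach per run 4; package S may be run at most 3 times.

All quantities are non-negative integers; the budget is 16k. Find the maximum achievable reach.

26

2×Q and 3×S: price 14 ≤ 16, reach 2·6 + 3·4 = 24.
2×Q, 1×K, and 3×S: price 16 ≤ 16, reach 2·6 + 1·2 + 3·4 = 26.
Best is 26.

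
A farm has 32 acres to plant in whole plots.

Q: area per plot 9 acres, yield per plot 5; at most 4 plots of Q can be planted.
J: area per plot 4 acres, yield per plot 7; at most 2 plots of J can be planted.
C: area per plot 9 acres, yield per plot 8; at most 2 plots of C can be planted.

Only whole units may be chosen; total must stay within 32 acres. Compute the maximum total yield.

30

Take 2×J and 2×C: area 26 ≤ 32, yield 2·7 + 2·8 = 30.
J has the best ratio (7/4) and is taken to its limit of 2; remaining capacity is filled optimally with the others.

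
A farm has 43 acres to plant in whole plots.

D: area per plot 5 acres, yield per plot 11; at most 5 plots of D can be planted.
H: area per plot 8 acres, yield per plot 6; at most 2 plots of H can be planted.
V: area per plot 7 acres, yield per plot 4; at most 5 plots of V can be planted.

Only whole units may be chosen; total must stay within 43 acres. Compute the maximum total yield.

67

D has the best ratio (11/5); taking only D gives at most 5×11 = 55 (stopped by the supply cap of 5).
Mixing does better — 5×D and 2×H: area 41 ≤ 43, yield 5·11 + 2·6 = 67.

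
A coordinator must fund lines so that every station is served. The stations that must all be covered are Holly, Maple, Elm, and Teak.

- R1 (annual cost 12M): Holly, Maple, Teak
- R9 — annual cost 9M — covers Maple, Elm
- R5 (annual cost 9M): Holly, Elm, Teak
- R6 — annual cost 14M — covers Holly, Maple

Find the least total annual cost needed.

18

This is an integer covering problem.
Choose R9 and R5: together they cover Holly, Maple, Elm, Teak — every station.
Total annual cost: 9 + 9 = 18.
No cover costs less than 18.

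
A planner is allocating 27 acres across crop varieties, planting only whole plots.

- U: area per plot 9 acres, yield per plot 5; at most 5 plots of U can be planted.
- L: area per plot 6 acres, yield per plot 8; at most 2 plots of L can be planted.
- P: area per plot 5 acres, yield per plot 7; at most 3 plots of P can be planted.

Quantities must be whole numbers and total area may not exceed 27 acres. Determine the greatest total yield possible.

2×L and 3×P: area 27 ≤ 27, yield 2·8 + 3·7 = 37.
2×L and 2×P: area 22 ≤ 27, yield 2·8 + 2·7 = 30.
Best is 37.

37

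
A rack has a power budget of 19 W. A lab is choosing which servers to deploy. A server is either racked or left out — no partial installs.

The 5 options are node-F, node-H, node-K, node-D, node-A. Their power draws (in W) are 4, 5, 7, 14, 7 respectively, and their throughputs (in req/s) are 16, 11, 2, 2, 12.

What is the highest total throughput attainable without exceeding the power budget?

Allowing fractional choices, the relaxed optimum would be about 39.9, but servers are indivisible.
node-F + node-H + node-A: power draw 4 + 5 + 7 = 16 ≤ 19, throughput 16 + 11 + 12 = 39.
node-F + node-K + node-A: power draw 4 + 7 + 7 = 18 ≤ 19, throughput 16 + 2 + 12 = 30.
Best is node-F, node-H, and node-A with total throughput 39.

39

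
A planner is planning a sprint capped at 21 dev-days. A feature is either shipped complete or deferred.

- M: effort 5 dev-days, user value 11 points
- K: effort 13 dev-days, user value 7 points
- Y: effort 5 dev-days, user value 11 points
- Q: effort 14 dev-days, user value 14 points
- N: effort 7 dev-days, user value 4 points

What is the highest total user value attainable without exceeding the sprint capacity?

M + Y + N: effort 5 + 5 + 7 = 17 ≤ 21, user value 11 + 11 + 4 = 26.
M + Q: effort 5 + 14 = 19 ≤ 21, user value 11 + 14 = 25.
Best is M, Y, and N with total user value 26.

26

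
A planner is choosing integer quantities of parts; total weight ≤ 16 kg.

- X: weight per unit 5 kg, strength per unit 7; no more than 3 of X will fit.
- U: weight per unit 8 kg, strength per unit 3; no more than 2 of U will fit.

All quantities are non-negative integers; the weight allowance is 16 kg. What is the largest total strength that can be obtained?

21

X has the best ratio (7/5); taking only X gives at most 3×7 = 21 (stopped by the weight limit).
Optimal: 3×X: weight 15 ≤ 16, strength 3·7 = 21.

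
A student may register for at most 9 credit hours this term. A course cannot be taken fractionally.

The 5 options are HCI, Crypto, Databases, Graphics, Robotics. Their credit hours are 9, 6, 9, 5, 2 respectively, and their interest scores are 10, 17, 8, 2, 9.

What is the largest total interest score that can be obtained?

26

This is a 0-1 knapsack instance.
Crypto + Robotics: credit hours 6 + 2 = 8 ≤ 9, interest score 17 + 9 = 26.
Crypto: credit hours 6 ≤ 9, interest score 17.
Best is Crypto and Robotics with total interest score 26.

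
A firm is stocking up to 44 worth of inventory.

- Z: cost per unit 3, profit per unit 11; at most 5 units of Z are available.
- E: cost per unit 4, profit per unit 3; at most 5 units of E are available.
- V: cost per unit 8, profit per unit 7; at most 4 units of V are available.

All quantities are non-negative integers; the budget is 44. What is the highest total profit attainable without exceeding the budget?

79

Take 5×Z, 1×E, and 3×V: cost 43 ≤ 44, profit 5·11 + 1·3 + 3·7 = 79.
Z has the best ratio (11/3) and is taken to its limit of 5; remaining capacity is filled optimally with the others.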